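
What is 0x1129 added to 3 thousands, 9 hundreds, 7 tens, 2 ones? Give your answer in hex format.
Convert 0x1129 (hexadecimal) → 1×4096 + 1×256 + 2×16 + 9 = 4393 (decimal)
Convert 3 thousands, 9 hundreds, 7 tens, 2 ones (place-value notation) → 3×1000 + 9×100 + 7×10 + 2 = 3972 (decimal)
Compute 4393 + 3972 = 8365
Convert 8365 (decimal) → 8365 = 2×4096 + 10×16 + 13 → 0x20AD (hexadecimal)
0x20AD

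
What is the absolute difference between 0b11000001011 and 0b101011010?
Convert 0b11000001011 (binary) → 1024 + 512 + 8 + 2 + 1 = 1547 (decimal)
Convert 0b101011010 (binary) → 256 + 64 + 16 + 8 + 2 = 346 (decimal)
Compute |1547 - 346| = 1201
1201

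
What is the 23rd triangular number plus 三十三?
The 23rd triangular number = 23×24/2 = 276
Convert 三十三 (Chinese numeral) → 3×10 + 3 = 33 (decimal)
Compute 276 + 33 = 309
309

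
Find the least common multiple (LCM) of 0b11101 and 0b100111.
Convert 0b11101 (binary) → 16 + 8 + 4 + 1 = 29 (decimal)
Convert 0b100111 (binary) → 32 + 4 + 2 + 1 = 39 (decimal)
Compute lcm(29, 39) = 1131
1131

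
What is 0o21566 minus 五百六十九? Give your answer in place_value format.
Convert 0o21566 (octal) → 2×4096 + 1×512 + 5×64 + 6×8 + 6 = 9078 (decimal)
Convert 五百六十九 (Chinese numeral) → 5×100 + 6×10 + 9 = 569 (decimal)
Compute 9078 - 569 = 8509
Convert 8509 (decimal) → 8509 = 8×1000 + 5×100 + 9 → 8 thousands, 5 hundreds, 9 ones (place-value notation)
8 thousands, 5 hundreds, 9 ones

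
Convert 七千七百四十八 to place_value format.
Convert 七千七百四十八 (Chinese numeral) → 7×1000 + 7×100 + 4×10 + 8 = 7748 (decimal)
Convert 7748 (decimal) → 7748 = 7×1000 + 7×100 + 4×10 + 8 → 7 thousands, 7 hundreds, 4 tens, 8 ones (place-value notation)
7 thousands, 7 hundreds, 4 tens, 8 ones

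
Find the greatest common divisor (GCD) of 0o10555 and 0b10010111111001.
Convert 0o10555 (octal) → 1×4096 + 5×64 + 5×8 + 5 = 4461 (decimal)
Convert 0b10010111111001 (binary) → 8192 + 1024 + 256 + 128 + 64 + 32 + 16 + 8 + 1 = 9721 (decimal)
Compute gcd(4461, 9721) = 1
1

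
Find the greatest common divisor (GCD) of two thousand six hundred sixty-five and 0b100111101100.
Convert two thousand six hundred sixty-five (English words) → 2×1000 + 6×100 + 65 = 2665 (decimal)
Convert 0b100111101100 (binary) → 2048 + 256 + 128 + 64 + 32 + 8 + 4 = 2540 (decimal)
Compute gcd(2665, 2540) = 5
5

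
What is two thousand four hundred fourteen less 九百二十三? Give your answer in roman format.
Convert two thousand four hundred fourteen (English words) → 2×1000 + 4×100 + 14 = 2414 (decimal)
Convert 九百二十三 (Chinese numeral) → 9×100 + 2×10 + 3 = 923 (decimal)
Compute 2414 - 923 = 1491
Convert 1491 (decimal) → 1491 = 1000 + 400 + 90 + 1 → MCDXCI (Roman numeral)
MCDXCI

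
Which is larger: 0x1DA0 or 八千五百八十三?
Convert 0x1DA0 (hexadecimal) → 1×4096 + 13×256 + 10×16 = 7584 (decimal)
Convert 八千五百八十三 (Chinese numeral) → 8×1000 + 5×100 + 8×10 + 3 = 8583 (decimal)
Compare 7584 vs 8583: larger = 8583
8583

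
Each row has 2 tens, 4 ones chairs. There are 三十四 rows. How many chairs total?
Convert 2 tens, 4 ones (place-value notation) → 2×10 + 4 = 24 (decimal)
Convert 三十四 (Chinese numeral) → 3×10 + 4 = 34 (decimal)
Compute 24 × 34 = 816
816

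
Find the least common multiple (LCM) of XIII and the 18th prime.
Convert XIII (Roman numeral) → 10 + 1 + 1 + 1 = 13 (decimal)
Convert the 18th prime (prime index) → 61 (decimal)
Compute lcm(13, 61) = 793
793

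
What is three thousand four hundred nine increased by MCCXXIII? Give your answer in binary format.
Convert three thousand four hundred nine (English words) → 3×1000 + 4×100 + 9 = 3409 (decimal)
Convert MCCXXIII (Roman numeral) → 1000 + 100 + 100 + 10 + 10 + 1 + 1 + 1 = 1223 (decimal)
Compute 3409 + 1223 = 4632
Convert 4632 (decimal) → 4632 = 4096 + 512 + 16 + 8 → 0b1001000011000 (binary)
0b1001000011000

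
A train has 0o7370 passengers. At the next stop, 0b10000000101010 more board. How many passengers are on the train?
Convert 0o7370 (octal) → 7×512 + 3×64 + 7×8 = 3832 (decimal)
Convert 0b10000000101010 (binary) → 8192 + 32 + 8 + 2 = 8234 (decimal)
Compute 3832 + 8234 = 12066
12066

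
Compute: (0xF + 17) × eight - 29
Convert 0xF (hexadecimal) → 15 (decimal)
Convert eight (English words) → 8 (decimal)
Expression in decimal: (15 + 17) × 8 - 29
Parentheses first: 15 + 17 = 32
Multiply: 32 × 8 = 256
Subtract: 256 - 29 = 227
227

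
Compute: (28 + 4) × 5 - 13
Parentheses first: 28 + 4 = 32
Multiply: 32 × 5 = 160
Subtract: 160 - 13 = 147
147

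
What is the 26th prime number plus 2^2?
The 26th prime number = 101
Convert 2^2 (power) → 4 (decimal)
Compute 101 + 4 = 105
105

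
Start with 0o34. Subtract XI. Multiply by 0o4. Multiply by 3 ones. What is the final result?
Convert 0o34 (octal) → 3×8 + 4 = 28 (decimal)
Start: 28
Convert XI (Roman numeral) → 10 + 1 = 11 (decimal)
28 - 11 = 17
Convert 0o4 (octal) → 4 (decimal)
17 × 4 = 68
Convert 3 ones (place-value notation) → 3 (decimal)
68 × 3 = 204
204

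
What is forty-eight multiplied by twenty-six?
Convert forty-eight (English words) → 48 (decimal)
Convert twenty-six (English words) → 26 (decimal)
Compute 48 × 26 = 1248
1248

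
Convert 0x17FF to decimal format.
Convert 0x17FF (hexadecimal) → 1×4096 + 7×256 + 15×16 + 15 = 6143 (decimal)
6143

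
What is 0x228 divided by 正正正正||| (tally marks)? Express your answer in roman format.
Convert 0x228 (hexadecimal) → 2×256 + 2×16 + 8 = 552 (decimal)
Convert 正正正正||| (tally marks) → 5 + 5 + 5 + 5 + 3 = 23 (decimal)
Compute 552 ÷ 23 = 24
Convert 24 (decimal) → 24 = 10 + 10 + 4 → XXIV (Roman numeral)
XXIV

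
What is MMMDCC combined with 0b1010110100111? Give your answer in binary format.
Convert MMMDCC (Roman numeral) → 1000 + 1000 + 1000 + 500 + 100 + 100 = 3700 (decimal)
Convert 0b1010110100111 (binary) → 4096 + 1024 + 256 + 128 + 32 + 4 + 2 + 1 = 5543 (decimal)
Compute 3700 + 5543 = 9243
Convert 9243 (decimal) → 9243 = 8192 + 1024 + 16 + 8 + 2 + 1 → 0b10010000011011 (binary)
0b10010000011011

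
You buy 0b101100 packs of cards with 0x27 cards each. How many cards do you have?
Convert 0x27 (hexadecimal) → 2×16 + 7 = 39 (decimal)
Convert 0b101100 (binary) → 32 + 8 + 4 = 44 (decimal)
Compute 39 × 44 = 1716
1716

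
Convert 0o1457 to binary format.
Convert 0o1457 (octal) → 1×512 + 4×64 + 5×8 + 7 = 815 (decimal)
Convert 815 (decimal) → 815 = 512 + 256 + 32 + 8 + 4 + 2 + 1 → 0b1100101111 (binary)
0b1100101111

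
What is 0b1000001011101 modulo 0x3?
Convert 0b1000001011101 (binary) → 4096 + 64 + 16 + 8 + 4 + 1 = 4189 (decimal)
Convert 0x3 (hexadecimal) → 3 (decimal)
Compute 4189 mod 3 = 1
1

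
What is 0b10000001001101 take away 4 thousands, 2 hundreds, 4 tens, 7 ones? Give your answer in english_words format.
Convert 0b10000001001101 (binary) → 8192 + 64 + 8 + 4 + 1 = 8269 (decimal)
Convert 4 thousands, 2 hundreds, 4 tens, 7 ones (place-value notation) → 4×1000 + 2×100 + 4×10 + 7 = 4247 (decimal)
Compute 8269 - 4247 = 4022
Convert 4022 (decimal) → 4022 = 4×1000 + 22 → four thousand twenty-two (English words)
four thousand twenty-two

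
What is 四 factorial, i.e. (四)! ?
Convert 四 (Chinese numeral) → 4 (decimal)
Compute 4! = 24
24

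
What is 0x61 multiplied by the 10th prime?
Convert 0x61 (hexadecimal) → 6×16 + 1 = 97 (decimal)
Convert the 10th prime (prime index) → 29 (decimal)
Compute 97 × 29 = 2813
2813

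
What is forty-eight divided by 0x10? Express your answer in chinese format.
Convert forty-eight (English words) → 48 (decimal)
Convert 0x10 (hexadecimal) → 1×16 = 16 (decimal)
Compute 48 ÷ 16 = 3
Convert 3 (decimal) → 三 (Chinese numeral)
三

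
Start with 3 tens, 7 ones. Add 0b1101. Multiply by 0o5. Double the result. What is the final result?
Convert 3 tens, 7 ones (place-value notation) → 3×10 + 7 = 37 (decimal)
Start: 37
Convert 0b1101 (binary) → 8 + 4 + 1 = 13 (decimal)
37 + 13 = 50
Convert 0o5 (octal) → 5 (decimal)
50 × 5 = 250
250 × 2 = 500
500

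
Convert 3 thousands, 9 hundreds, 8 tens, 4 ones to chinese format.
Convert 3 thousands, 9 hundreds, 8 tens, 4 ones (place-value notation) → 3×1000 + 9×100 + 8×10 + 4 = 3984 (decimal)
Convert 3984 (decimal) → 3984 = 3×1000 + 9×100 + 8×10 + 4 → 三千九百八十四 (Chinese numeral)
三千九百八十四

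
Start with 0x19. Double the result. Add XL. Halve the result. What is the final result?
Convert 0x19 (hexadecimal) → 1×16 + 9 = 25 (decimal)
Start: 25
25 × 2 = 50
Convert XL (Roman numeral) → 40 (decimal)
50 + 40 = 90
90 ÷ 2 = 45
45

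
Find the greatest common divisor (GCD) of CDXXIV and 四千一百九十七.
Convert CDXXIV (Roman numeral) → 400 + 10 + 10 + 4 = 424 (decimal)
Convert 四千一百九十七 (Chinese numeral) → 4×1000 + 1×100 + 9×10 + 7 = 4197 (decimal)
Compute gcd(424, 4197) = 1
1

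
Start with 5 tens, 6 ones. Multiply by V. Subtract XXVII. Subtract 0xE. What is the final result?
Convert 5 tens, 6 ones (place-value notation) → 5×10 + 6 = 56 (decimal)
Start: 56
Convert V (Roman numeral) → 5 (decimal)
56 × 5 = 280
Convert XXVII (Roman numeral) → 10 + 10 + 5 + 1 + 1 = 27 (decimal)
280 - 27 = 253
Convert 0xE (hexadecimal) → 14 (decimal)
253 - 14 = 239
239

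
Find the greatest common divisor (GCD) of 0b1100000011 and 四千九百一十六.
Convert 0b1100000011 (binary) → 512 + 256 + 2 + 1 = 771 (decimal)
Convert 四千九百一十六 (Chinese numeral) → 4×1000 + 9×100 + 1×10 + 6 = 4916 (decimal)
Compute gcd(771, 4916) = 1
1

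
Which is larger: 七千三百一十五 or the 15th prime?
Convert 七千三百一十五 (Chinese numeral) → 7×1000 + 3×100 + 1×10 + 5 = 7315 (decimal)
Convert the 15th prime (prime index) → 47 (decimal)
Compare 7315 vs 47: larger = 7315
7315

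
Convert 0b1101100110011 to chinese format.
Convert 0b1101100110011 (binary) → 4096 + 2048 + 512 + 256 + 32 + 16 + 2 + 1 = 6963 (decimal)
Convert 6963 (decimal) → 6963 = 6×1000 + 9×100 + 6×10 + 3 → 六千九百六十三 (Chinese numeral)
六千九百六十三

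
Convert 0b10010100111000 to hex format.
Convert 0b10010100111000 (binary) → 8192 + 1024 + 256 + 32 + 16 + 8 = 9528 (decimal)
Convert 9528 (decimal) → 9528 = 2×4096 + 5×256 + 3×16 + 8 → 0x2538 (hexadecimal)
0x2538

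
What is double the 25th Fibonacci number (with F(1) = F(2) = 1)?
The 25th Fibonacci number (with F(1) = F(2) = 1) = 75025
Compute 75025 × 2 = 150050
150050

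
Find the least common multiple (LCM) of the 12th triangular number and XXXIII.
Convert the 12th triangular number (triangular index) → 12×13/2 = 78 (decimal)
Convert XXXIII (Roman numeral) → 10 + 10 + 10 + 1 + 1 + 1 = 33 (decimal)
Compute lcm(78, 33) = 858
858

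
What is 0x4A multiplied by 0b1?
Convert 0x4A (hexadecimal) → 4×16 + 10 = 74 (decimal)
Convert 0b1 (binary) → 1 (decimal)
Compute 74 × 1 = 74
74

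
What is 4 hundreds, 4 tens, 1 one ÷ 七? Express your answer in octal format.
Convert 4 hundreds, 4 tens, 1 one (place-value notation) → 4×100 + 4×10 + 1 = 441 (decimal)
Convert 七 (Chinese numeral) → 7 (decimal)
Compute 441 ÷ 7 = 63
Convert 63 (decimal) → 63 = 7×8 + 7 → 0o77 (octal)
0o77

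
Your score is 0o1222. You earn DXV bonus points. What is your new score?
Convert 0o1222 (octal) → 1×512 + 2×64 + 2×8 + 2 = 658 (decimal)
Convert DXV (Roman numeral) → 500 + 10 + 5 = 515 (decimal)
Compute 658 + 515 = 1173
1173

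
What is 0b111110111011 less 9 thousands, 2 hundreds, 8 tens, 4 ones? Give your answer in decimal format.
Convert 0b111110111011 (binary) → 2048 + 1024 + 512 + 256 + 128 + 32 + 16 + 8 + 2 + 1 = 4027 (decimal)
Convert 9 thousands, 2 hundreds, 8 tens, 4 ones (place-value notation) → 9×1000 + 2×100 + 8×10 + 4 = 9284 (decimal)
Compute 4027 - 9284 = -5257
-5257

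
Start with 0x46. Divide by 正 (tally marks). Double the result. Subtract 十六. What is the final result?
Convert 0x46 (hexadecimal) → 4×16 + 6 = 70 (decimal)
Start: 70
Convert 正 (tally marks) → 5 (decimal)
70 ÷ 5 = 14
14 × 2 = 28
Convert 十六 (Chinese numeral) → 1×10 + 6 = 16 (decimal)
28 - 16 = 12
12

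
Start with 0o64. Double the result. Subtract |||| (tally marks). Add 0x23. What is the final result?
Convert 0o64 (octal) → 6×8 + 4 = 52 (decimal)
Start: 52
52 × 2 = 104
Convert |||| (tally marks) → 4 (decimal)
104 - 4 = 100
Convert 0x23 (hexadecimal) → 2×16 + 3 = 35 (decimal)
100 + 35 = 135
135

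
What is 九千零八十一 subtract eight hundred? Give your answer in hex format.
Convert 九千零八十一 (Chinese numeral) → 9×1000 + 8×10 + 1 = 9081 (decimal)
Convert eight hundred (English words) → 8×100 = 800 (decimal)
Compute 9081 - 800 = 8281
Convert 8281 (decimal) → 8281 = 2×4096 + 5×16 + 9 → 0x2059 (hexadecimal)
0x2059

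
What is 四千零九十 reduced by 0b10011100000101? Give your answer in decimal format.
Convert 四千零九十 (Chinese numeral) → 4×1000 + 9×10 = 4090 (decimal)
Convert 0b10011100000101 (binary) → 8192 + 1024 + 512 + 256 + 4 + 1 = 9989 (decimal)
Compute 4090 - 9989 = -5899
-5899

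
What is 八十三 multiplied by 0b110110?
Convert 八十三 (Chinese numeral) → 8×10 + 3 = 83 (decimal)
Convert 0b110110 (binary) → 32 + 16 + 4 + 2 = 54 (decimal)
Compute 83 × 54 = 4482
4482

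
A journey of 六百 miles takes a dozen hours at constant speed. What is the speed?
Convert 六百 (Chinese numeral) → 6×100 = 600 (decimal)
Convert a dozen (colloquial) → 12 (decimal)
Compute 600 ÷ 12 = 50
50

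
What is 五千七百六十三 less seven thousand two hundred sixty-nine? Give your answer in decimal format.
Convert 五千七百六十三 (Chinese numeral) → 5×1000 + 7×100 + 6×10 + 3 = 5763 (decimal)
Convert seven thousand two hundred sixty-nine (English words) → 7×1000 + 2×100 + 69 = 7269 (decimal)
Compute 5763 - 7269 = -1506
-1506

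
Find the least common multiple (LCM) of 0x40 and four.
Convert 0x40 (hexadecimal) → 4×16 = 64 (decimal)
Convert four (English words) → 4 (decimal)
Compute lcm(64, 4) = 64
64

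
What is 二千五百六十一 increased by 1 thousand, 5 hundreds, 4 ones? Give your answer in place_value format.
Convert 二千五百六十一 (Chinese numeral) → 2×1000 + 5×100 + 6×10 + 1 = 2561 (decimal)
Convert 1 thousand, 5 hundreds, 4 ones (place-value notation) → 1×1000 + 5×100 + 4 = 1504 (decimal)
Compute 2561 + 1504 = 4065
Convert 4065 (decimal) → 4065 = 4×1000 + 6×10 + 5 → 4 thousands, 6 tens, 5 ones (place-value notation)
4 thousands, 6 tens, 5 ones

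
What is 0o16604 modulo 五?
Convert 0o16604 (octal) → 1×4096 + 6×512 + 6×64 + 4 = 7556 (decimal)
Convert 五 (Chinese numeral) → 5 (decimal)
Compute 7556 mod 5 = 1
1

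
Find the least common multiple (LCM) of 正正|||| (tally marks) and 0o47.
Convert 正正|||| (tally marks) → 5 + 5 + 4 = 14 (decimal)
Convert 0o47 (octal) → 4×8 + 7 = 39 (decimal)
Compute lcm(14, 39) = 546
546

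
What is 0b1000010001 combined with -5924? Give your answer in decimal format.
Convert 0b1000010001 (binary) → 512 + 16 + 1 = 529 (decimal)
Compute 529 + -5924 = -5395
-5395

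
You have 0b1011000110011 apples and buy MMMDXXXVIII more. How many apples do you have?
Convert 0b1011000110011 (binary) → 4096 + 1024 + 512 + 32 + 16 + 2 + 1 = 5683 (decimal)
Convert MMMDXXXVIII (Roman numeral) → 1000 + 1000 + 1000 + 500 + 10 + 10 + 10 + 5 + 1 + 1 + 1 = 3538 (decimal)
Compute 5683 + 3538 = 9221
9221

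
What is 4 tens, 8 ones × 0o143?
Convert 4 tens, 8 ones (place-value notation) → 4×10 + 8 = 48 (decimal)
Convert 0o143 (octal) → 1×64 + 4×8 + 3 = 99 (decimal)
Compute 48 × 99 = 4752
4752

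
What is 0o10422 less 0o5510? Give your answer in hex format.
Convert 0o10422 (octal) → 1×4096 + 4×64 + 2×8 + 2 = 4370 (decimal)
Convert 0o5510 (octal) → 5×512 + 5×64 + 1×8 = 2888 (decimal)
Compute 4370 - 2888 = 1482
Convert 1482 (decimal) → 1482 = 5×256 + 12×16 + 10 → 0x5CA (hexadecimal)
0x5CA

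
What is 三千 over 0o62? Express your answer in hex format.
Convert 三千 (Chinese numeral) → 3×1000 = 3000 (decimal)
Convert 0o62 (octal) → 6×8 + 2 = 50 (decimal)
Compute 3000 ÷ 50 = 60
Convert 60 (decimal) → 60 = 3×16 + 12 → 0x3C (hexadecimal)
0x3C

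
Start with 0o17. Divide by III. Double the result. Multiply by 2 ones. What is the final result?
Convert 0o17 (octal) → 1×8 + 7 = 15 (decimal)
Start: 15
Convert III (Roman numeral) → 1 + 1 + 1 = 3 (decimal)
15 ÷ 3 = 5
5 × 2 = 10
Convert 2 ones (place-value notation) → 2 (decimal)
10 × 2 = 20
20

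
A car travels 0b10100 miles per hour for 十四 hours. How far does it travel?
Convert 0b10100 (binary) → 16 + 4 = 20 (decimal)
Convert 十四 (Chinese numeral) → 1×10 + 4 = 14 (decimal)
Compute 20 × 14 = 280
280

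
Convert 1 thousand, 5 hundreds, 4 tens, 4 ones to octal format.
Convert 1 thousand, 5 hundreds, 4 tens, 4 ones (place-value notation) → 1×1000 + 5×100 + 4×10 + 4 = 1544 (decimal)
Convert 1544 (decimal) → 1544 = 3×512 + 1×8 → 0o3010 (octal)
0o3010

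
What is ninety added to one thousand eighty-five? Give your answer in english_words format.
Convert ninety (English words) → 90 (decimal)
Convert one thousand eighty-five (English words) → 1×1000 + 85 = 1085 (decimal)
Compute 90 + 1085 = 1175
Convert 1175 (decimal) → 1175 = 1×1000 + 1×100 + 75 → one thousand one hundred seventy-five (English words)
one thousand one hundred seventy-five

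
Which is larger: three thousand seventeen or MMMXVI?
Convert three thousand seventeen (English words) → 3×1000 + 17 = 3017 (decimal)
Convert MMMXVI (Roman numeral) → 1000 + 1000 + 1000 + 10 + 5 + 1 = 3016 (decimal)
Compare 3017 vs 3016: larger = 3017
3017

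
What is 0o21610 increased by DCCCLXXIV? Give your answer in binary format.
Convert 0o21610 (octal) → 2×4096 + 1×512 + 6×64 + 1×8 = 9096 (decimal)
Convert DCCCLXXIV (Roman numeral) → 500 + 100 + 100 + 100 + 50 + 10 + 10 + 4 = 874 (decimal)
Compute 9096 + 874 = 9970
Convert 9970 (decimal) → 9970 = 8192 + 1024 + 512 + 128 + 64 + 32 + 16 + 2 → 0b10011011110010 (binary)
0b10011011110010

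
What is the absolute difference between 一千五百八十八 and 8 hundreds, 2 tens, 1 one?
Convert 一千五百八十八 (Chinese numeral) → 1×1000 + 5×100 + 8×10 + 8 = 1588 (decimal)
Convert 8 hundreds, 2 tens, 1 one (place-value notation) → 8×100 + 2×10 + 1 = 821 (decimal)
Compute |1588 - 821| = 767
767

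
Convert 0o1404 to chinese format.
Convert 0o1404 (octal) → 1×512 + 4×64 + 4 = 772 (decimal)
Convert 772 (decimal) → 772 = 7×100 + 7×10 + 2 → 七百七十二 (Chinese numeral)
七百七十二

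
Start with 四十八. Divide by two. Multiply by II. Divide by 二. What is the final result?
Convert 四十八 (Chinese numeral) → 4×10 + 8 = 48 (decimal)
Start: 48
Convert two (English words) → 2 (decimal)
48 ÷ 2 = 24
Convert II (Roman numeral) → 1 + 1 = 2 (decimal)
24 × 2 = 48
Convert 二 (Chinese numeral) → 2 (decimal)
48 ÷ 2 = 24
24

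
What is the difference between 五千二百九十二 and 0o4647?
Convert 五千二百九十二 (Chinese numeral) → 5×1000 + 2×100 + 9×10 + 2 = 5292 (decimal)
Convert 0o4647 (octal) → 4×512 + 6×64 + 4×8 + 7 = 2471 (decimal)
Difference: |5292 - 2471| = 2821
2821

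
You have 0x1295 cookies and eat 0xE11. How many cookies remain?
Convert 0x1295 (hexadecimal) → 1×4096 + 2×256 + 9×16 + 5 = 4757 (decimal)
Convert 0xE11 (hexadecimal) → 14×256 + 1×16 + 1 = 3601 (decimal)
Compute 4757 - 3601 = 1156
1156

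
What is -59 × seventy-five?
Convert seventy-five (English words) → 75 (decimal)
Compute -59 × 75 = -4425
-4425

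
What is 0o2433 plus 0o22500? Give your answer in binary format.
Convert 0o2433 (octal) → 2×512 + 4×64 + 3×8 + 3 = 1307 (decimal)
Convert 0o22500 (octal) → 2×4096 + 2×512 + 5×64 = 9536 (decimal)
Compute 1307 + 9536 = 10843
Convert 10843 (decimal) → 10843 = 8192 + 2048 + 512 + 64 + 16 + 8 + 2 + 1 → 0b10101001011011 (binary)
0b10101001011011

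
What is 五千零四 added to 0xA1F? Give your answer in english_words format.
Convert 五千零四 (Chinese numeral) → 5×1000 + 4 = 5004 (decimal)
Convert 0xA1F (hexadecimal) → 10×256 + 1×16 + 15 = 2591 (decimal)
Compute 5004 + 2591 = 7595
Convert 7595 (decimal) → 7595 = 7×1000 + 5×100 + 95 → seven thousand five hundred ninety-five (English words)
seven thousand five hundred ninety-five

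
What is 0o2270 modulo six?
Convert 0o2270 (octal) → 2×512 + 2×64 + 7×8 = 1208 (decimal)
Convert six (English words) → 6 (decimal)
Compute 1208 mod 6 = 2
2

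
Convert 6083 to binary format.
Convert 6083 (decimal) → 6083 = 4096 + 1024 + 512 + 256 + 128 + 64 + 2 + 1 → 0b1011111000011 (binary)
0b1011111000011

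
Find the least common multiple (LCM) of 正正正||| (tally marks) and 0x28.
Convert 正正正||| (tally marks) → 5 + 5 + 5 + 3 = 18 (decimal)
Convert 0x28 (hexadecimal) → 2×16 + 8 = 40 (decimal)
Compute lcm(18, 40) = 360
360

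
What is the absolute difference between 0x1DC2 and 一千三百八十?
Convert 0x1DC2 (hexadecimal) → 1×4096 + 13×256 + 12×16 + 2 = 7618 (decimal)
Convert 一千三百八十 (Chinese numeral) → 1×1000 + 3×100 + 8×10 = 1380 (decimal)
Compute |7618 - 1380| = 6238
6238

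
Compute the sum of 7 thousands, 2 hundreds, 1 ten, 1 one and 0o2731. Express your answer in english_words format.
Convert 7 thousands, 2 hundreds, 1 ten, 1 one (place-value notation) → 7×1000 + 2×100 + 1×10 + 1 = 7211 (decimal)
Convert 0o2731 (octal) → 2×512 + 7×64 + 3×8 + 1 = 1497 (decimal)
Compute 7211 + 1497 = 8708
Convert 8708 (decimal) → 8708 = 8×1000 + 7×100 + 8 → eight thousand seven hundred eight (English words)
eight thousand seven hundred eight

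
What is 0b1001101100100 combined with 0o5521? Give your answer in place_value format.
Convert 0b1001101100100 (binary) → 4096 + 512 + 256 + 64 + 32 + 4 = 4964 (decimal)
Convert 0o5521 (octal) → 5×512 + 5×64 + 2×8 + 1 = 2897 (decimal)
Compute 4964 + 2897 = 7861
Convert 7861 (decimal) → 7861 = 7×1000 + 8×100 + 6×10 + 1 → 7 thousands, 8 hundreds, 6 tens, 1 one (place-value notation)
7 thousands, 8 hundreds, 6 tens, 1 one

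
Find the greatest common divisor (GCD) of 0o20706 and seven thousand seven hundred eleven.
Convert 0o20706 (octal) → 2×4096 + 7×64 + 6 = 8646 (decimal)
Convert seven thousand seven hundred eleven (English words) → 7×1000 + 7×100 + 11 = 7711 (decimal)
Compute gcd(8646, 7711) = 11
11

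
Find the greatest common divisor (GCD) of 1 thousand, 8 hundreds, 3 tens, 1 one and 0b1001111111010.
Convert 1 thousand, 8 hundreds, 3 tens, 1 one (place-value notation) → 1×1000 + 8×100 + 3×10 + 1 = 1831 (decimal)
Convert 0b1001111111010 (binary) → 4096 + 512 + 256 + 128 + 64 + 32 + 16 + 8 + 2 = 5114 (decimal)
Compute gcd(1831, 5114) = 1
1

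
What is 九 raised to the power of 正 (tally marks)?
Convert 九 (Chinese numeral) → 9 (decimal)
Convert 正 (tally marks) → 5 (decimal)
Compute 9 ^ 5 = 59049
59049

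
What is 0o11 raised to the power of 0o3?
Convert 0o11 (octal) → 1×8 + 1 = 9 (decimal)
Convert 0o3 (octal) → 3 (decimal)
Compute 9 ^ 3 = 729
729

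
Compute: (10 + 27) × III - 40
Convert III (Roman numeral) → 1 + 1 + 1 = 3 (decimal)
Expression in decimal: (10 + 27) × 3 - 40
Parentheses first: 10 + 27 = 37
Multiply: 37 × 3 = 111
Subtract: 111 - 40 = 71
71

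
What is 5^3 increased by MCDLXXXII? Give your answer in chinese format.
Convert 5^3 (power) → 125 (decimal)
Convert MCDLXXXII (Roman numeral) → 1000 + 400 + 50 + 10 + 10 + 10 + 1 + 1 = 1482 (decimal)
Compute 125 + 1482 = 1607
Convert 1607 (decimal) → 1607 = 1×1000 + 6×100 + 7 → 一千六百零七 (Chinese numeral)
一千六百零七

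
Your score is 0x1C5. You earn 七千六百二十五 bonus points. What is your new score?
Convert 0x1C5 (hexadecimal) → 1×256 + 12×16 + 5 = 453 (decimal)
Convert 七千六百二十五 (Chinese numeral) → 7×1000 + 6×100 + 2×10 + 5 = 7625 (decimal)
Compute 453 + 7625 = 8078
8078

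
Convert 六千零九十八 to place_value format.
Convert 六千零九十八 (Chinese numeral) → 6×1000 + 9×10 + 8 = 6098 (decimal)
Convert 6098 (decimal) → 6098 = 6×1000 + 9×10 + 8 → 6 thousands, 9 tens, 8 ones (place-value notation)
6 thousands, 9 tens, 8 ones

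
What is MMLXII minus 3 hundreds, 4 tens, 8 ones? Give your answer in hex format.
Convert MMLXII (Roman numeral) → 1000 + 1000 + 50 + 10 + 1 + 1 = 2062 (decimal)
Convert 3 hundreds, 4 tens, 8 ones (place-value notation) → 3×100 + 4×10 + 8 = 348 (decimal)
Compute 2062 - 348 = 1714
Convert 1714 (decimal) → 1714 = 6×256 + 11×16 + 2 → 0x6B2 (hexadecimal)
0x6B2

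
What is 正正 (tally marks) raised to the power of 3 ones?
Convert 正正 (tally marks) → 5 + 5 = 10 (decimal)
Convert 3 ones (place-value notation) → 3 (decimal)
Compute 10 ^ 3 = 1000
1000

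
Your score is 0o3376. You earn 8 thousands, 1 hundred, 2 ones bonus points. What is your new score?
Convert 0o3376 (octal) → 3×512 + 3×64 + 7×8 + 6 = 1790 (decimal)
Convert 8 thousands, 1 hundred, 2 ones (place-value notation) → 8×1000 + 1×100 + 2 = 8102 (decimal)
Compute 1790 + 8102 = 9892
9892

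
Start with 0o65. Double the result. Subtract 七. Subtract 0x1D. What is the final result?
Convert 0o65 (octal) → 6×8 + 5 = 53 (decimal)
Start: 53
53 × 2 = 106
Convert 七 (Chinese numeral) → 7 (decimal)
106 - 7 = 99
Convert 0x1D (hexadecimal) → 1×16 + 13 = 29 (decimal)
99 - 29 = 70
70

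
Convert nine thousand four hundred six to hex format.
Convert nine thousand four hundred six (English words) → 9×1000 + 4×100 + 6 = 9406 (decimal)
Convert 9406 (decimal) → 9406 = 2×4096 + 4×256 + 11×16 + 14 → 0x24BE (hexadecimal)
0x24BE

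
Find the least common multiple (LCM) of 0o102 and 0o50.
Convert 0o102 (octal) → 1×64 + 2 = 66 (decimal)
Convert 0o50 (octal) → 5×8 = 40 (decimal)
Compute lcm(66, 40) = 1320
1320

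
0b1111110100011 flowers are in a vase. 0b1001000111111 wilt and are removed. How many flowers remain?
Convert 0b1111110100011 (binary) → 4096 + 2048 + 1024 + 512 + 256 + 128 + 32 + 2 + 1 = 8099 (decimal)
Convert 0b1001000111111 (binary) → 4096 + 512 + 32 + 16 + 8 + 4 + 2 + 1 = 4671 (decimal)
Compute 8099 - 4671 = 3428
3428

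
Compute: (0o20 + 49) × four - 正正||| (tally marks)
Convert 0o20 (octal) → 2×8 = 16 (decimal)
Convert four (English words) → 4 (decimal)
Convert 正正||| (tally marks) → 5 + 5 + 3 = 13 (decimal)
Expression in decimal: (16 + 49) × 4 - 13
Parentheses first: 16 + 49 = 65
Multiply: 65 × 4 = 260
Subtract: 260 - 13 = 247
247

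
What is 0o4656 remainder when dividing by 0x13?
Convert 0o4656 (octal) → 4×512 + 6×64 + 5×8 + 6 = 2478 (decimal)
Convert 0x13 (hexadecimal) → 1×16 + 3 = 19 (decimal)
Compute 2478 mod 19 = 8
8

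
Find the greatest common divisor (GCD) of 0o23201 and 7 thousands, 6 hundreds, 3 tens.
Convert 0o23201 (octal) → 2×4096 + 3×512 + 2×64 + 1 = 9857 (decimal)
Convert 7 thousands, 6 hundreds, 3 tens (place-value notation) → 7×1000 + 6×100 + 3×10 = 7630 (decimal)
Compute gcd(9857, 7630) = 1
1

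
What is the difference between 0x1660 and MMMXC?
Convert 0x1660 (hexadecimal) → 1×4096 + 6×256 + 6×16 = 5728 (decimal)
Convert MMMXC (Roman numeral) → 1000 + 1000 + 1000 + 90 = 3090 (decimal)
Difference: |5728 - 3090| = 2638
2638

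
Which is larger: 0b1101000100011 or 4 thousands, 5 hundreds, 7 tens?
Convert 0b1101000100011 (binary) → 4096 + 2048 + 512 + 32 + 2 + 1 = 6691 (decimal)
Convert 4 thousands, 5 hundreds, 7 tens (place-value notation) → 4×1000 + 5×100 + 7×10 = 4570 (decimal)
Compare 6691 vs 4570: larger = 6691
6691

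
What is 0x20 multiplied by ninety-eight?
Convert 0x20 (hexadecimal) → 2×16 = 32 (decimal)
Convert ninety-eight (English words) → 98 (decimal)
Compute 32 × 98 = 3136
3136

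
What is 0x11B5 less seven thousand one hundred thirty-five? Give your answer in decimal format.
Convert 0x11B5 (hexadecimal) → 1×4096 + 1×256 + 11×16 + 5 = 4533 (decimal)
Convert seven thousand one hundred thirty-five (English words) → 7×1000 + 1×100 + 35 = 7135 (decimal)
Compute 4533 - 7135 = -2602
-2602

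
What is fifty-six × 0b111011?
Convert fifty-six (English words) → 56 (decimal)
Convert 0b111011 (binary) → 32 + 16 + 8 + 2 + 1 = 59 (decimal)
Compute 56 × 59 = 3304
3304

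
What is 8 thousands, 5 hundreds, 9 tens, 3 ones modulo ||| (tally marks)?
Convert 8 thousands, 5 hundreds, 9 tens, 3 ones (place-value notation) → 8×1000 + 5×100 + 9×10 + 3 = 8593 (decimal)
Convert ||| (tally marks) → 3 (decimal)
Compute 8593 mod 3 = 1
1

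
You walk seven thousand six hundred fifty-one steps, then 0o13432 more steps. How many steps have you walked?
Convert seven thousand six hundred fifty-one (English words) → 7×1000 + 6×100 + 51 = 7651 (decimal)
Convert 0o13432 (octal) → 1×4096 + 3×512 + 4×64 + 3×8 + 2 = 5914 (decimal)
Compute 7651 + 5914 = 13565
13565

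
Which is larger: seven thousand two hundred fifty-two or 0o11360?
Convert seven thousand two hundred fifty-two (English words) → 7×1000 + 2×100 + 52 = 7252 (decimal)
Convert 0o11360 (octal) → 1×4096 + 1×512 + 3×64 + 6×8 = 4848 (decimal)
Compare 7252 vs 4848: larger = 7252
7252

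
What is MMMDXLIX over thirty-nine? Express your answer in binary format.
Convert MMMDXLIX (Roman numeral) → 1000 + 1000 + 1000 + 500 + 40 + 9 = 3549 (decimal)
Convert thirty-nine (English words) → 39 (decimal)
Compute 3549 ÷ 39 = 91
Convert 91 (decimal) → 91 = 64 + 16 + 8 + 2 + 1 → 0b1011011 (binary)
0b1011011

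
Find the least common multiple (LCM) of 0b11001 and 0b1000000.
Convert 0b11001 (binary) → 16 + 8 + 1 = 25 (decimal)
Convert 0b1000000 (binary) → 64 (decimal)
Compute lcm(25, 64) = 1600
1600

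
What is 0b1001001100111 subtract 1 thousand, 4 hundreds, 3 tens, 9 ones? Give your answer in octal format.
Convert 0b1001001100111 (binary) → 4096 + 512 + 64 + 32 + 4 + 2 + 1 = 4711 (decimal)
Convert 1 thousand, 4 hundreds, 3 tens, 9 ones (place-value notation) → 1×1000 + 4×100 + 3×10 + 9 = 1439 (decimal)
Compute 4711 - 1439 = 3272
Convert 3272 (decimal) → 3272 = 6×512 + 3×64 + 1×8 → 0o6310 (octal)
0o6310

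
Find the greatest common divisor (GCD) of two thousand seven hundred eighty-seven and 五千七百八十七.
Convert two thousand seven hundred eighty-seven (English words) → 2×1000 + 7×100 + 87 = 2787 (decimal)
Convert 五千七百八十七 (Chinese numeral) → 5×1000 + 7×100 + 8×10 + 7 = 5787 (decimal)
Compute gcd(2787, 5787) = 3
3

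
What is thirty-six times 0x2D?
Convert thirty-six (English words) → 36 (decimal)
Convert 0x2D (hexadecimal) → 2×16 + 13 = 45 (decimal)
Compute 36 × 45 = 1620
1620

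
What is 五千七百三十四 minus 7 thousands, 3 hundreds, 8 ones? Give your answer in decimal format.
Convert 五千七百三十四 (Chinese numeral) → 5×1000 + 7×100 + 3×10 + 4 = 5734 (decimal)
Convert 7 thousands, 3 hundreds, 8 ones (place-value notation) → 7×1000 + 3×100 + 8 = 7308 (decimal)
Compute 5734 - 7308 = -1574
-1574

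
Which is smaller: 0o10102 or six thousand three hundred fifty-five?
Convert 0o10102 (octal) → 1×4096 + 1×64 + 2 = 4162 (decimal)
Convert six thousand three hundred fifty-five (English words) → 6×1000 + 3×100 + 55 = 6355 (decimal)
Compare 4162 vs 6355: smaller = 4162
4162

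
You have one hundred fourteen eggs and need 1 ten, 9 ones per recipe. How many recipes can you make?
Convert one hundred fourteen (English words) → 1×100 + 14 = 114 (decimal)
Convert 1 ten, 9 ones (place-value notation) → 1×10 + 9 = 19 (decimal)
Compute 114 ÷ 19 = 6
6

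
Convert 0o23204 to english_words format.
Convert 0o23204 (octal) → 2×4096 + 3×512 + 2×64 + 4 = 9860 (decimal)
Convert 9860 (decimal) → 9860 = 9×1000 + 8×100 + 60 → nine thousand eight hundred sixty (English words)
nine thousand eight hundred sixty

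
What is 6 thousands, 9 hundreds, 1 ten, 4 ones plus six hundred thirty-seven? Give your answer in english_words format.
Convert 6 thousands, 9 hundreds, 1 ten, 4 ones (place-value notation) → 6×1000 + 9×100 + 1×10 + 4 = 6914 (decimal)
Convert six hundred thirty-seven (English words) → 6×100 + 37 = 637 (decimal)
Compute 6914 + 637 = 7551
Convert 7551 (decimal) → 7551 = 7×1000 + 5×100 + 51 → seven thousand five hundred fifty-one (English words)
seven thousand five hundred fifty-one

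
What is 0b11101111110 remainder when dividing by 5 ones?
Convert 0b11101111110 (binary) → 1024 + 512 + 256 + 64 + 32 + 16 + 8 + 4 + 2 = 1918 (decimal)
Convert 5 ones (place-value notation) → 5 (decimal)
Compute 1918 mod 5 = 3
3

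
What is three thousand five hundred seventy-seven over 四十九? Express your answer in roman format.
Convert three thousand five hundred seventy-seven (English words) → 3×1000 + 5×100 + 77 = 3577 (decimal)
Convert 四十九 (Chinese numeral) → 4×10 + 9 = 49 (decimal)
Compute 3577 ÷ 49 = 73
Convert 73 (decimal) → 73 = 50 + 10 + 10 + 1 + 1 + 1 → LXXIII (Roman numeral)
LXXIII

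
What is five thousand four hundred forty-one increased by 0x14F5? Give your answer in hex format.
Convert five thousand four hundred forty-one (English words) → 5×1000 + 4×100 + 41 = 5441 (decimal)
Convert 0x14F5 (hexadecimal) → 1×4096 + 4×256 + 15×16 + 5 = 5365 (decimal)
Compute 5441 + 5365 = 10806
Convert 10806 (decimal) → 10806 = 2×4096 + 10×256 + 3×16 + 6 → 0x2A36 (hexadecimal)
0x2A36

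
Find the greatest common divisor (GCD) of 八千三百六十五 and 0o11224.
Convert 八千三百六十五 (Chinese numeral) → 8×1000 + 3×100 + 6×10 + 5 = 8365 (decimal)
Convert 0o11224 (octal) → 1×4096 + 1×512 + 2×64 + 2×8 + 4 = 4756 (decimal)
Compute gcd(8365, 4756) = 1
1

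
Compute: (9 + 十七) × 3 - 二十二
Convert 十七 (Chinese numeral) → 1×10 + 7 = 17 (decimal)
Convert 二十二 (Chinese numeral) → 2×10 + 2 = 22 (decimal)
Expression in decimal: (9 + 17) × 3 - 22
Parentheses first: 9 + 17 = 26
Multiply: 26 × 3 = 78
Subtract: 78 - 22 = 56
56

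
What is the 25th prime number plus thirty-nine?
The 25th prime number = 97
Convert thirty-nine (English words) → 39 (decimal)
Compute 97 + 39 = 136
136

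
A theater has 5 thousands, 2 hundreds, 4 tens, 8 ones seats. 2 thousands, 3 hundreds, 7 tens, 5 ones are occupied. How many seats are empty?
Convert 5 thousands, 2 hundreds, 4 tens, 8 ones (place-value notation) → 5×1000 + 2×100 + 4×10 + 8 = 5248 (decimal)
Convert 2 thousands, 3 hundreds, 7 tens, 5 ones (place-value notation) → 2×1000 + 3×100 + 7×10 + 5 = 2375 (decimal)
Compute 5248 - 2375 = 2873
2873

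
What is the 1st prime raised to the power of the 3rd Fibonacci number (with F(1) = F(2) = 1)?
Convert the 1st prime (prime index) → 2 (decimal)
Convert the 3rd Fibonacci number (with F(1) = F(2) = 1) (Fibonacci index) → 1, 1, 2 → 2 (decimal)
Compute 2 ^ 2 = 4
4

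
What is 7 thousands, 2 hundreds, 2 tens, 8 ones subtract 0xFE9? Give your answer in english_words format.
Convert 7 thousands, 2 hundreds, 2 tens, 8 ones (place-value notation) → 7×1000 + 2×100 + 2×10 + 8 = 7228 (decimal)
Convert 0xFE9 (hexadecimal) → 15×256 + 14×16 + 9 = 4073 (decimal)
Compute 7228 - 4073 = 3155
Convert 3155 (decimal) → 3155 = 3×1000 + 1×100 + 55 → three thousand one hundred fifty-five (English words)
three thousand one hundred fifty-five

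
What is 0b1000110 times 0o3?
Convert 0b1000110 (binary) → 64 + 4 + 2 = 70 (decimal)
Convert 0o3 (octal) → 3 (decimal)
Compute 70 × 3 = 210
210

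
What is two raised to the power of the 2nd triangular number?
Convert two (English words) → 2 (decimal)
Convert the 2nd triangular number (triangular index) → 2×3/2 = 3 (decimal)
Compute 2 ^ 3 = 8
8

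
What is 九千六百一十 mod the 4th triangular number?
Convert 九千六百一十 (Chinese numeral) → 9×1000 + 6×100 + 1×10 = 9610 (decimal)
Convert the 4th triangular number (triangular index) → 4×5/2 = 10 (decimal)
Compute 9610 mod 10 = 0
0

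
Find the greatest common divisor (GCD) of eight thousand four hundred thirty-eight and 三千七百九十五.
Convert eight thousand four hundred thirty-eight (English words) → 8×1000 + 4×100 + 38 = 8438 (decimal)
Convert 三千七百九十五 (Chinese numeral) → 3×1000 + 7×100 + 9×10 + 5 = 3795 (decimal)
Compute gcd(8438, 3795) = 1
1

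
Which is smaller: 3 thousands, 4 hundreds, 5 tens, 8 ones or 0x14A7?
Convert 3 thousands, 4 hundreds, 5 tens, 8 ones (place-value notation) → 3×1000 + 4×100 + 5×10 + 8 = 3458 (decimal)
Convert 0x14A7 (hexadecimal) → 1×4096 + 4×256 + 10×16 + 7 = 5287 (decimal)
Compare 3458 vs 5287: smaller = 3458
3458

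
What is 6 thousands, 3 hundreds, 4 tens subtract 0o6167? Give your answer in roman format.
Convert 6 thousands, 3 hundreds, 4 tens (place-value notation) → 6×1000 + 3×100 + 4×10 = 6340 (decimal)
Convert 0o6167 (octal) → 6×512 + 1×64 + 6×8 + 7 = 3191 (decimal)
Compute 6340 - 3191 = 3149
Convert 3149 (decimal) → 3149 = 1000 + 1000 + 1000 + 100 + 40 + 9 → MMMCXLIX (Roman numeral)
MMMCXLIX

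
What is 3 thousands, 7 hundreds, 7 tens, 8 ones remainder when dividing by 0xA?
Convert 3 thousands, 7 hundreds, 7 tens, 8 ones (place-value notation) → 3×1000 + 7×100 + 7×10 + 8 = 3778 (decimal)
Convert 0xA (hexadecimal) → 10 (decimal)
Compute 3778 mod 10 = 8
8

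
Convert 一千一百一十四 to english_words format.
Convert 一千一百一十四 (Chinese numeral) → 1×1000 + 1×100 + 1×10 + 4 = 1114 (decimal)
Convert 1114 (decimal) → 1114 = 1×1000 + 1×100 + 14 → one thousand one hundred fourteen (English words)
one thousand one hundred fourteen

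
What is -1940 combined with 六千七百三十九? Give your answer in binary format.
Convert 六千七百三十九 (Chinese numeral) → 6×1000 + 7×100 + 3×10 + 9 = 6739 (decimal)
Compute -1940 + 6739 = 4799
Convert 4799 (decimal) → 4799 = 4096 + 512 + 128 + 32 + 16 + 8 + 4 + 2 + 1 → 0b1001010111111 (binary)
0b1001010111111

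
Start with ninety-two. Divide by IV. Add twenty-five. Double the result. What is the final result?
Convert ninety-two (English words) → 92 (decimal)
Start: 92
Convert IV (Roman numeral) → 4 (decimal)
92 ÷ 4 = 23
Convert twenty-five (English words) → 25 (decimal)
23 + 25 = 48
48 × 2 = 96
96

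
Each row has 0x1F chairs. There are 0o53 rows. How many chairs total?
Convert 0x1F (hexadecimal) → 1×16 + 15 = 31 (decimal)
Convert 0o53 (octal) → 5×8 + 3 = 43 (decimal)
Compute 31 × 43 = 1333
1333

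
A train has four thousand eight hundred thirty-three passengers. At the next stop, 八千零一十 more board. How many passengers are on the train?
Convert four thousand eight hundred thirty-three (English words) → 4×1000 + 8×100 + 33 = 4833 (decimal)
Convert 八千零一十 (Chinese numeral) → 8×1000 + 1×10 = 8010 (decimal)
Compute 4833 + 8010 = 12843
12843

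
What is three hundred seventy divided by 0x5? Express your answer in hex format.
Convert three hundred seventy (English words) → 3×100 + 70 = 370 (decimal)
Convert 0x5 (hexadecimal) → 5 (decimal)
Compute 370 ÷ 5 = 74
Convert 74 (decimal) → 74 = 4×16 + 10 → 0x4A (hexadecimal)
0x4A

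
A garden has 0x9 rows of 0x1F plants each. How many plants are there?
Convert 0x1F (hexadecimal) → 1×16 + 15 = 31 (decimal)
Convert 0x9 (hexadecimal) → 9 (decimal)
Compute 31 × 9 = 279
279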